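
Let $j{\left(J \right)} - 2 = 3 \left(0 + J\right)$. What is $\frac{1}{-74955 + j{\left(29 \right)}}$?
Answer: $- \frac{1}{74866} \approx -1.3357 \cdot 10^{-5}$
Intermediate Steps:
$j{\left(J \right)} = 2 + 3 J$ ($j{\left(J \right)} = 2 + 3 \left(0 + J\right) = 2 + 3 J$)
$\frac{1}{-74955 + j{\left(29 \right)}} = \frac{1}{-74955 + \left(2 + 3 \cdot 29\right)} = \frac{1}{-74955 + \left(2 + 87\right)} = \frac{1}{-74955 + 89} = \frac{1}{-74866} = - \frac{1}{74866}$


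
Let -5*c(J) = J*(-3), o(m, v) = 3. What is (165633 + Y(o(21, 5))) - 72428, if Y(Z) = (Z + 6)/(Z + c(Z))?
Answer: 745655/8 ≈ 93207.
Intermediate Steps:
c(J) = 3*J/5 (c(J) = -J*(-3)/5 = -(-3)*J/5 = 3*J/5)
Y(Z) = 5*(6 + Z)/(8*Z) (Y(Z) = (Z + 6)/(Z + 3*Z/5) = (6 + Z)/((8*Z/5)) = (6 + Z)*(5/(8*Z)) = 5*(6 + Z)/(8*Z))
(165633 + Y(o(21, 5))) - 72428 = (165633 + (5/8)*(6 + 3)/3) - 72428 = (165633 + (5/8)*(1/3)*9) - 72428 = (165633 + 15/8) - 72428 = 1325079/8 - 72428 = 745655/8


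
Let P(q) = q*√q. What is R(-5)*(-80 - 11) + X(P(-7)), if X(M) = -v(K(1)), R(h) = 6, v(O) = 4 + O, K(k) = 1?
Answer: -551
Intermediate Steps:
P(q) = q^(3/2)
X(M) = -5 (X(M) = -(4 + 1) = -1*5 = -5)
R(-5)*(-80 - 11) + X(P(-7)) = 6*(-80 - 11) - 5 = 6*(-91) - 5 = -546 - 5 = -551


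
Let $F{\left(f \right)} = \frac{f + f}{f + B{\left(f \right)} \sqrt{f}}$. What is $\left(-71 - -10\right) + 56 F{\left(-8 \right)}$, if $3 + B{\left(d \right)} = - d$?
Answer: $- \frac{1117}{33} + \frac{1120 i \sqrt{2}}{33} \approx -33.849 + 47.998 i$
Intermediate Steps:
$B{\left(d \right)} = -3 - d$
$F{\left(f \right)} = \frac{2 f}{f + \sqrt{f} \left(-3 - f\right)}$ ($F{\left(f \right)} = \frac{f + f}{f + \left(-3 - f\right) \sqrt{f}} = \frac{2 f}{f + \sqrt{f} \left(-3 - f\right)}$)
$\left(-71 - -10\right) + 56 F{\left(-8 \right)} = \left(-71 - -10\right) + 56 \left(\left(-2\right) \left(-8\right) \frac{1}{\left(-1\right) \left(-8\right) + \sqrt{-8} \left(3 - 8\right)}\right) = \left(-71 + 10\right) + 56 \left(\left(-2\right) \left(-8\right) \frac{1}{8 + 2 i \sqrt{2} \left(-5\right)}\right) = -61 + 56 \left(\left(-2\right) \left(-8\right) \frac{1}{8 - 10 i \sqrt{2}}\right) = -61 + 56 \frac{16}{8 - 10 i \sqrt{2}} = -61 + \frac{896}{8 - 10 i \sqrt{2}}$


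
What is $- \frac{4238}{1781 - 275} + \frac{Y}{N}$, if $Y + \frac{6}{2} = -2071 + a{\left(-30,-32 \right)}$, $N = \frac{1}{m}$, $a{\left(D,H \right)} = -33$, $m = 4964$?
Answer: $- \frac{7875740563}{753} \approx -1.0459 \cdot 10^{7}$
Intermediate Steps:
$N = \frac{1}{4964} \approx 0.00020145$
$Y = -2107$ ($Y = -3 - 2104 = -2107$)
$- \frac{4238}{1781 - 275} + \frac{Y}{N} = - \frac{4238}{1781 - 275} - 2107 \frac{1}{\frac{1}{4964}} = - \frac{4238}{1781 - 275} - 10459148 = - \frac{4238}{1506} - 10459148 = \left(-4238\right) \frac{1}{1506} - 10459148 = - \frac{2119}{753} - 10459148 = - \frac{7875740563}{753}$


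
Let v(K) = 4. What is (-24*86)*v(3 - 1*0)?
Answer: -8256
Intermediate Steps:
(-24*86)*v(3 - 1*0) = -24*86*4 = -2064*4 = -8256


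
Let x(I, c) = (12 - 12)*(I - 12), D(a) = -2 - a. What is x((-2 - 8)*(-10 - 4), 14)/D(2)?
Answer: 0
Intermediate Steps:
x(I, c) = 0 (x(I, c) = 0*(-12 + I) = 0)
x((-2 - 8)*(-10 - 4), 14)/D(2) = 0/(-2 - 1*2) = 0/(-2 - 2) = 0/(-4) = 0*(-¼) = 0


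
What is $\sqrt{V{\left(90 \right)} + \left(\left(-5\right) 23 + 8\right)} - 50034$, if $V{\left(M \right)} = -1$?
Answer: $-50034 + 6 i \sqrt{3} \approx -50034.0 + 10.392 i$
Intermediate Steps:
$\sqrt{V{\left(90 \right)} + \left(\left(-5\right) 23 + 8\right)} - 50034 = \sqrt{-1 + \left(\left(-5\right) 23 + 8\right)} - 50034 = \sqrt{-1 + \left(-115 + 8\right)} - 50034 = \sqrt{-1 - 107} - 50034 = \sqrt{-108} - 50034 = 6 i \sqrt{3} - 50034 = -50034 + 6 i \sqrt{3}$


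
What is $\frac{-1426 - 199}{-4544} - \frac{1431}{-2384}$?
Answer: $\frac{648529}{677056} \approx 0.95787$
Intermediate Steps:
$\frac{-1426 - 199}{-4544} - \frac{1431}{-2384} = \left(-1625\right) \left(- \frac{1}{4544}\right) - - \frac{1431}{2384} = \frac{1625}{4544} + \frac{1431}{2384} = \frac{648529}{677056}$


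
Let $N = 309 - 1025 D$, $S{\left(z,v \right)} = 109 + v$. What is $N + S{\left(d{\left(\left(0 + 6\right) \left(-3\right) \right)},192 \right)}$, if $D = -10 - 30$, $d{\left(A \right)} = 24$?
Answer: $41610$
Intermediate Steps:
$D = -40$ ($D = -10 - 30 = -40$)
$N = 41309$ ($N = 309 - -41000 = 309 + 41000 = 41309$)
$N + S{\left(d{\left(\left(0 + 6\right) \left(-3\right) \right)},192 \right)} = 41309 + \left(109 + 192\right) = 41309 + 301 = 41610$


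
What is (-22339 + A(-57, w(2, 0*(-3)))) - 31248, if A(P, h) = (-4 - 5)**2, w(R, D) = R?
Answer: -53506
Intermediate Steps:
A(P, h) = 81 (A(P, h) = (-9)**2 = 81)
(-22339 + A(-57, w(2, 0*(-3)))) - 31248 = (-22339 + 81) - 31248 = -22258 - 31248 = -53506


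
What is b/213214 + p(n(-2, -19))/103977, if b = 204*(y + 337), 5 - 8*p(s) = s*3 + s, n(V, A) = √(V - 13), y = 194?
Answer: 2650197131/5216318136 - I*√15/207954 ≈ 0.50806 - 1.8624e-5*I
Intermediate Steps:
n(V, A) = √(-13 + V)
p(s) = 5/8 - s/2 (p(s) = 5/8 - (s*3 + s)/8 = 5/8 - (3*s + s)/8 = 5/8 - s/2)
b = 108324 (b = 204*(194 + 337) = 204*531 = 108324)
b/213214 + p(n(-2, -19))/103977 = 108324/213214 + (5/8 - √(-13 - 2)/2)/103977 = 108324*(1/213214) + (5/8 - I*√15/2)*(1/103977) = 3186/6271 + (5/8 - I*√15/2)*(1/103977) = 3186/6271 + (5/831816 - I*√15/207954) = 2650197131/5216318136 - I*√15/207954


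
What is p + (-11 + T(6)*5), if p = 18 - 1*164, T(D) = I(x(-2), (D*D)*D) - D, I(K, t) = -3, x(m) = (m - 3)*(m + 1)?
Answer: -202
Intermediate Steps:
x(m) = (1 + m)*(-3 + m) (x(m) = (-3 + m)*(1 + m) = (1 + m)*(-3 + m))
T(D) = -3 - D
p = -146 (p = 18 - 164 = -146)
p + (-11 + T(6)*5) = -146 + (-11 + (-3 - 1*6)*5) = -146 + (-11 + (-3 - 6)*5) = -146 + (-11 - 9*5) = -146 + (-11 - 45) = -146 - 56 = -202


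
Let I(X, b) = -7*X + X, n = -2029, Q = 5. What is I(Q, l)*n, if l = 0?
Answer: 60870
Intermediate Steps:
I(X, b) = -6*X
I(Q, l)*n = -6*5*(-2029) = -30*(-2029) = 60870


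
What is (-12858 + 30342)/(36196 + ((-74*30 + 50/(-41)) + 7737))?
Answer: 238948/570061 ≈ 0.41916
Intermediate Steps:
(-12858 + 30342)/(36196 + ((-74*30 + 50/(-41)) + 7737)) = 17484/(36196 + ((-2220 + 50*(-1/41)) + 7737)) = 17484/(36196 + ((-2220 - 50/41) + 7737)) = 17484/(36196 + (-91070/41 + 7737)) = 17484/(36196 + 226147/41) = 17484/(1710183/41) = 17484*(41/1710183) = 238948/570061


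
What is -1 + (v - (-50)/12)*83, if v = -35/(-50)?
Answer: 6044/15 ≈ 402.93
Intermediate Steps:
v = 7/10 (v = -35*(-1/50) = 7/10 ≈ 0.70000)
-1 + (v - (-50)/12)*83 = -1 + (7/10 - (-50)/12)*83 = -1 + (7/10 - 1*(-25/6))*83 = -1 + (7/10 + 25/6)*83 = -1 + (73/15)*83 = -1 + 6059/15 = 6044/15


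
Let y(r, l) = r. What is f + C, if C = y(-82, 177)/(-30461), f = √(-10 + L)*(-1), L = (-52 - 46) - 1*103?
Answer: 82/30461 - I*√211 ≈ 0.002692 - 14.526*I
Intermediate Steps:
L = -201 (L = -98 - 103 = -201)
f = -I*√211 (f = √(-10 - 201)*(-1) = √(-211)*(-1) = (I*√211)*(-1) = -I*√211 ≈ -14.526*I)
C = 82/30461 (C = -82/(-30461) = -82*(-1/30461) = 82/30461 ≈ 0.0026920)
f + C = -I*√211 + 82/30461 = 82/30461 - I*√211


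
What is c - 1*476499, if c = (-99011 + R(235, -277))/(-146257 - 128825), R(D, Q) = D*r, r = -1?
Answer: -21846033112/45847 ≈ -4.7650e+5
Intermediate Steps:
R(D, Q) = -D (R(D, Q) = D*(-1) = -D)
c = 16541/45847 (c = (-99011 - 1*235)/(-146257 - 128825) = (-99011 - 235)/(-275082) = -99246*(-1/275082) = 16541/45847 ≈ 0.36079)
c - 1*476499 = 16541/45847 - 1*476499 = 16541/45847 - 476499 = -21846033112/45847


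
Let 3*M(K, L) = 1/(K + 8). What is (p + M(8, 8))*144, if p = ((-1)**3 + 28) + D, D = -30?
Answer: -429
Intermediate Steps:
M(K, L) = 1/(3*(8 + K)) (M(K, L) = 1/(3*(K + 8)) = 1/(3*(8 + K)))
p = -3 (p = ((-1)**3 + 28) - 30 = (-1 + 28) - 30 = 27 - 30 = -3)
(p + M(8, 8))*144 = (-3 + 1/(3*(8 + 8)))*144 = (-3 + (1/3)/16)*144 = (-3 + (1/3)*(1/16))*144 = (-3 + 1/48)*144 = -143/48*144 = -429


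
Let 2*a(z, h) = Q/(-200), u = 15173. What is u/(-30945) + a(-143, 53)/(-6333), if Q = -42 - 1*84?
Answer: -1281338089/2612995800 ≈ -0.49037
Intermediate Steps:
Q = -126 (Q = -42 - 84 = -126)
a(z, h) = 63/200 (a(z, h) = (-126/(-200))/2 = (-126*(-1/200))/2 = (½)*(63/100) = 63/200)
u/(-30945) + a(-143, 53)/(-6333) = 15173/(-30945) + (63/200)/(-6333) = 15173*(-1/30945) + (63/200)*(-1/6333) = -15173/30945 - 21/422200 = -1281338089/2612995800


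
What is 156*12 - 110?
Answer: 1762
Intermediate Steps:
156*12 - 110 = 1872 - 110 = 1762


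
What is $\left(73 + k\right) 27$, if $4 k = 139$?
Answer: $\frac{11637}{4} \approx 2909.3$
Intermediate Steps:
$k = \frac{139}{4}$ ($k = \frac{1}{4} \cdot 139 = \frac{139}{4} \approx 34.75$)
$\left(73 + k\right) 27 = \left(73 + \frac{139}{4}\right) 27 = \frac{431}{4} \cdot 27 = \frac{11637}{4}$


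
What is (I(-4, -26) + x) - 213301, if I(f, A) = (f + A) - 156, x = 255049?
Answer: 41562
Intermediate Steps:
I(f, A) = -156 + A + f (I(f, A) = (A + f) - 156 = -156 + A + f)
(I(-4, -26) + x) - 213301 = ((-156 - 26 - 4) + 255049) - 213301 = (-186 + 255049) - 213301 = 254863 - 213301 = 41562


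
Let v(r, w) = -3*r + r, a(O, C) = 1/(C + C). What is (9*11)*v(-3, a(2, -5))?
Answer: 594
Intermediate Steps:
a(O, C) = 1/(2*C)
v(r, w) = -2*r
(9*11)*v(-3, a(2, -5)) = (9*11)*(-2*(-3)) = 99*6 = 594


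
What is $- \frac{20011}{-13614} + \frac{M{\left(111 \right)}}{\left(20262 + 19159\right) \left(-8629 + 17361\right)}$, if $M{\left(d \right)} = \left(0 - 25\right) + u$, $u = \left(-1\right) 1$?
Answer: $\frac{861033693991}{585783484701} \approx 1.4699$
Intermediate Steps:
$u = -1$
$M{\left(d \right)} = -26$ ($M{\left(d \right)} = \left(0 - 25\right) - 1 = -25 - 1 = -26$)
$- \frac{20011}{-13614} + \frac{M{\left(111 \right)}}{\left(20262 + 19159\right) \left(-8629 + 17361\right)} = - \frac{20011}{-13614} - \frac{26}{\left(20262 + 19159\right) \left(-8629 + 17361\right)} = \left(-20011\right) \left(- \frac{1}{13614}\right) - \frac{26}{39421 \cdot 8732} = \frac{20011}{13614} - \frac{26}{344224172} = \frac{20011}{13614} - \frac{13}{172112086} = \frac{861033693991}{585783484701}$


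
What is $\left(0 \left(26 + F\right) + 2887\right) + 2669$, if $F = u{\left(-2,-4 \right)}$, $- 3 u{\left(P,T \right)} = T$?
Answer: $5556$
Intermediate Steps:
$u{\left(P,T \right)} = - \frac{T}{3}$
$F = \frac{4}{3}$ ($F = \left(- \frac{1}{3}\right) \left(-4\right) = \frac{4}{3} \approx 1.3333$)
$\left(0 \left(26 + F\right) + 2887\right) + 2669 = \left(0 \left(26 + \frac{4}{3}\right) + 2887\right) + 2669 = \left(0 \cdot \frac{82}{3} + 2887\right) + 2669 = \left(0 + 2887\right) + 2669 = 2887 + 2669 = 5556$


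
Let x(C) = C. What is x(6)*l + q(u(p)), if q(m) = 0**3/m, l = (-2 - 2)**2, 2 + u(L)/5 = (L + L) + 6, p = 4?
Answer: 96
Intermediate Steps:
u(L) = 20 + 10*L (u(L) = -10 + 5*((L + L) + 6) = -10 + 5*(2*L + 6) = -10 + 5*(6 + 2*L) = -10 + (30 + 10*L) = 20 + 10*L)
l = 16 (l = (-4)**2 = 16)
q(m) = 0 (q(m) = 0/m = 0)
x(6)*l + q(u(p)) = 6*16 + 0 = 96 + 0 = 96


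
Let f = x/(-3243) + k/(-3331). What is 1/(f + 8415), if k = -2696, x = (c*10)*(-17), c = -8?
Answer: 10802433/90906686663 ≈ 0.00011883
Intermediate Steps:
x = 1360 (x = -8*10*(-17) = -80*(-17) = 1360)
f = 4212968/10802433 (f = 1360/(-3243) - 2696/(-3331) = 1360*(-1/3243) - 2696*(-1/3331) = -1360/3243 + 2696/3331 = 4212968/10802433 ≈ 0.39000)
1/(f + 8415) = 1/(4212968/10802433 + 8415) = 1/(90906686663/10802433) = 10802433/90906686663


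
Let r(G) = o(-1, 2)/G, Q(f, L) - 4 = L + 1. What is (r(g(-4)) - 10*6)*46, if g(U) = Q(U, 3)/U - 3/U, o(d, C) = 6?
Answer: -14904/5 ≈ -2980.8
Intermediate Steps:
Q(f, L) = 5 + L (Q(f, L) = 4 + (L + 1) = 4 + (1 + L) = 5 + L)
g(U) = 5/U (g(U) = (5 + 3)/U - 3/U = 8/U - 3/U = 5/U)
r(G) = 6/G
(r(g(-4)) - 10*6)*46 = (6/((5/(-4))) - 10*6)*46 = (6/((5*(-¼))) - 60)*46 = (6/(-5/4) - 60)*46 = (6*(-⅘) - 60)*46 = (-24/5 - 60)*46 = -324/5*46 = -14904/5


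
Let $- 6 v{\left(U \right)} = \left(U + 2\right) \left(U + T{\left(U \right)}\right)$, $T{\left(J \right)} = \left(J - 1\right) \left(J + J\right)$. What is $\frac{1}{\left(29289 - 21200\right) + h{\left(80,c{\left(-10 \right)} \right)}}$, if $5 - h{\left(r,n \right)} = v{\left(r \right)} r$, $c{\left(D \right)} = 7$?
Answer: $\frac{1}{13915294} \approx 7.1863 \cdot 10^{-8}$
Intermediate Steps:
$T{\left(J \right)} = 2 J \left(-1 + J\right)$ ($T{\left(J \right)} = \left(-1 + J\right) 2 J = 2 J \left(-1 + J\right)$)
$v{\left(U \right)} = - \frac{\left(2 + U\right) \left(U + 2 U \left(-1 + U\right)\right)}{6}$ ($v{\left(U \right)} = - \frac{\left(U + 2\right) \left(U + 2 U \left(-1 + U\right)\right)}{6} = - \frac{\left(2 + U\right) \left(U + 2 U \left(-1 + U\right)\right)}{6}$)
$h{\left(r,n \right)} = 5 - \frac{r^{2} \left(2 - 3 r - 2 r^{2}\right)}{6}$ ($h{\left(r,n \right)} = 5 - \frac{r \left(2 - 3 r - 2 r^{2}\right)}{6} r = 5 - \frac{r^{2} \left(2 - 3 r - 2 r^{2}\right)}{6}$)
$\frac{1}{\left(29289 - 21200\right) + h{\left(80,c{\left(-10 \right)} \right)}} = \frac{1}{\left(29289 - 21200\right) + \left(5 + \frac{80^{3}}{2} - \frac{80^{2}}{3} + \frac{80^{4}}{3}\right)} = \frac{1}{8089 + \left(5 + \frac{1}{2} \cdot 512000 - \frac{6400}{3} + \frac{1}{3} \cdot 40960000\right)} = \frac{1}{8089 + \left(5 + 256000 - \frac{6400}{3} + \frac{40960000}{3}\right)} = \frac{1}{8089 + 13907205} = \frac{1}{13915294}$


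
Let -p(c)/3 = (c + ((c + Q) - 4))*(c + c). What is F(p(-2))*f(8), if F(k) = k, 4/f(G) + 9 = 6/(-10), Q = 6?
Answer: 10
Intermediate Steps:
f(G) = -5/12 (f(G) = 4/(-9 + 6/(-10)) = 4/(-9 + 6*(-⅒)) = 4/(-9 - ⅗) = 4/(-48/5) = 4*(-5/48) = -5/12)
p(c) = -6*c*(2 + 2*c) (p(c) = -3*(c + ((c + 6) - 4))*(c + c) = -3*(c + ((6 + c) - 4))*2*c = -3*(c + (2 + c))*2*c = -3*(2 + 2*c)*2*c = -6*c*(2 + 2*c))
F(p(-2))*f(8) = -12*(-2)*(1 - 2)*(-5/12) = -12*(-2)*(-1)*(-5/12) = -24*(-5/12) = 10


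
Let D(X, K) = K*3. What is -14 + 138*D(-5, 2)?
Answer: 814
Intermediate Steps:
D(X, K) = 3*K
-14 + 138*D(-5, 2) = -14 + 138*(3*2) = -14 + 138*6 = -14 + 828 = 814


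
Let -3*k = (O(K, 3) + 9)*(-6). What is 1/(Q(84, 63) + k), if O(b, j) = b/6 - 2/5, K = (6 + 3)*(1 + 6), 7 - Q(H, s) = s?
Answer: -5/89 ≈ -0.056180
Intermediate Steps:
Q(H, s) = 7 - s
K = 63 (K = 9*7 = 63)
O(b, j) = -2/5 + b/6 (O(b, j) = b*(1/6) - 2*1/5 = b/6 - 2/5 = -2/5 + b/6)
k = 191/5 (k = -((-2/5 + (1/6)*63) + 9)*(-6)/3 = -((-2/5 + 21/2) + 9)*(-6)/3 = -(101/10 + 9)*(-6)/3 = -191*(-6)/30 = -1/3*(-573/5) = 191/5 ≈ 38.200)
1/(Q(84, 63) + k) = 1/((7 - 1*63) + 191/5) = 1/((7 - 63) + 191/5) = 1/(-56 + 191/5) = 1/(-89/5) = -5/89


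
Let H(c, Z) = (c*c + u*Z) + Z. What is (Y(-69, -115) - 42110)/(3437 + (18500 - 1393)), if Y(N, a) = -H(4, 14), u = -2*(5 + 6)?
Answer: -1743/856 ≈ -2.0362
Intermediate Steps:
u = -22 (u = -2*11 = -22)
H(c, Z) = c² - 21*Z (H(c, Z) = (c*c - 22*Z) + Z = (c² - 22*Z) + Z = c² - 21*Z)
Y(N, a) = 278 (Y(N, a) = -(4² - 21*14) = -(16 - 294) = -1*(-278) = 278)
(Y(-69, -115) - 42110)/(3437 + (18500 - 1393)) = (278 - 42110)/(3437 + (18500 - 1393)) = -41832/(3437 + 17107) = -41832/20544 = -41832*1/20544 = -1743/856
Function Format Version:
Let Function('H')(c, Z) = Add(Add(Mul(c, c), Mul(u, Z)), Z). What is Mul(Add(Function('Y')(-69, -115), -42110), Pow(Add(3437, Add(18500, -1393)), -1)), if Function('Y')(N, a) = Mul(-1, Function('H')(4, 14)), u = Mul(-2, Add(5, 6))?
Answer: Rational(-1743, 856) ≈ -2.0362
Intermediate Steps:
u = -22 (u = Mul(-2, 11) = -22)
Function('H')(c, Z) = Add(Pow(c, 2), Mul(-21, Z)) (Function('H')(c, Z) = Add(Add(Mul(c, c), Mul(-22, Z)), Z) = Add(Add(Pow(c, 2), Mul(-22, Z)), Z) = Add(Pow(c, 2), Mul(-21, Z)))
Function('Y')(N, a) = 278 (Function('Y')(N, a) = Mul(-1, Add(Pow(4, 2), Mul(-21, 14))) = Mul(-1, Add(16, -294)) = Mul(-1, -278) = 278)
Mul(Add(Function('Y')(-69, -115), -42110), Pow(Add(3437, Add(18500, -1393)), -1)) = Mul(Add(278, -42110), Pow(Add(3437, Add(18500, -1393)), -1)) = Mul(-41832, Pow(Add(3437, 17107), -1)) = Mul(-41832, Pow(20544, -1)) = Mul(-41832, Rational(1, 20544)) = Rational(-1743, 856)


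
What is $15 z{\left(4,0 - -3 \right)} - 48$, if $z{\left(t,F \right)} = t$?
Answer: $12$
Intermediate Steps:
$15 z{\left(4,0 - -3 \right)} - 48 = 15 \cdot 4 - 48 = 60 - 48 = 12$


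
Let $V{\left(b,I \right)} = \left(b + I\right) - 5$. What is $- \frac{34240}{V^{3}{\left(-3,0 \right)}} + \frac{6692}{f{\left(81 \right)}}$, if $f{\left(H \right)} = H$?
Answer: $\frac{96871}{648} \approx 149.49$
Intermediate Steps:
$V{\left(b,I \right)} = -5 + I + b$ ($V{\left(b,I \right)} = \left(I + b\right) - 5 = -5 + I + b$)
$- \frac{34240}{V^{3}{\left(-3,0 \right)}} + \frac{6692}{f{\left(81 \right)}} = - \frac{34240}{\left(-5 + 0 - 3\right)^{3}} + \frac{6692}{81} = - \frac{34240}{\left(-8\right)^{3}} + 6692 \cdot \frac{1}{81} = - \frac{34240}{-512} + \frac{6692}{81} = \left(-34240\right) \left(- \frac{1}{512}\right) + \frac{6692}{81} = \frac{535}{8} + \frac{6692}{81} = \frac{96871}{648}$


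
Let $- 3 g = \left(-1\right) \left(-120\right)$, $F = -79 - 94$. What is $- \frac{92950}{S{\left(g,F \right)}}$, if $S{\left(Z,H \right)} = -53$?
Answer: $\frac{92950}{53} \approx 1753.8$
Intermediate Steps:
$F = -173$ ($F = -79 - 94 = -173$)
$g = -40$ ($g = - \frac{\left(-1\right) \left(-120\right)}{3} = \left(- \frac{1}{3}\right) 120 = -40$)
$- \frac{92950}{S{\left(g,F \right)}} = - \frac{92950}{-53} = \left(-92950\right) \left(- \frac{1}{53}\right) = \frac{92950}{53}$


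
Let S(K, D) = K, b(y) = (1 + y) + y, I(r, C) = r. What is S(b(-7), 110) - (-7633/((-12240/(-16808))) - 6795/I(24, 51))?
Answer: 3870641/360 ≈ 10752.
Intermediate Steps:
b(y) = 1 + 2*y
S(b(-7), 110) - (-7633/((-12240/(-16808))) - 6795/I(24, 51)) = (1 + 2*(-7)) - (-7633/((-12240/(-16808))) - 6795/24) = (1 - 14) - (-7633/((-12240*(-1/16808))) - 6795*1/24) = -13 - (-7633/1530/2101 - 2265/8) = -13 - (-7633*2101/1530 - 2265/8) = -13 - (-943349/90 - 2265/8) = -13 - 1*(-3875321/360) = -13 + 3875321/360 = 3870641/360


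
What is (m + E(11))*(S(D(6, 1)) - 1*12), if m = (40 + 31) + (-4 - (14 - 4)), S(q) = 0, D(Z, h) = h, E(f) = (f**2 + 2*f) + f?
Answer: -2532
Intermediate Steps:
E(f) = f**2 + 3*f
m = 57 (m = 71 + (-4 - 1*10) = 71 + (-4 - 10) = 71 - 14 = 57)
(m + E(11))*(S(D(6, 1)) - 1*12) = (57 + 11*(3 + 11))*(0 - 1*12) = (57 + 11*14)*(0 - 12) = (57 + 154)*(-12) = 211*(-12) = -2532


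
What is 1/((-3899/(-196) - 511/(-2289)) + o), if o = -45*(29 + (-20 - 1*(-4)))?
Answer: -9156/5172077 ≈ -0.0017703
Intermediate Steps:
o = -585 (o = -45*(29 + (-20 + 4)) = -45*(29 - 16) = -45*13 = -585)
1/((-3899/(-196) - 511/(-2289)) + o) = 1/((-3899/(-196) - 511/(-2289)) - 585) = 1/((-3899*(-1/196) - 511*(-1/2289)) - 585) = 1/((557/28 + 73/327) - 585) = 1/(184183/9156 - 585) = 1/(-5172077/9156) = -9156/5172077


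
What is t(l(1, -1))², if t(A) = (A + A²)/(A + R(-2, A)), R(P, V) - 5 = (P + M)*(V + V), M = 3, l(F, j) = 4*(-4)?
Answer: 57600/1849 ≈ 31.152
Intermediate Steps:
l(F, j) = -16
R(P, V) = 5 + 2*V*(3 + P) (R(P, V) = 5 + (P + 3)*(V + V) = 5 + (3 + P)*(2*V) = 5 + 2*V*(3 + P))
t(A) = (A + A²)/(5 + 3*A) (t(A) = (A + A²)/(A + (5 + 6*A + 2*(-2)*A)) = (A + A²)/(A + (5 + 6*A - 4*A)) = (A + A²)/(A + (5 + 2*A)) = (A + A²)/(5 + 3*A))
t(l(1, -1))² = (-16*(1 - 16)/(5 + 3*(-16)))² = (-16*(-15)/(5 - 48))² = (-16*(-15)/(-43))² = (-16*(-1/43)*(-15))² = (-240/43)² = 57600/1849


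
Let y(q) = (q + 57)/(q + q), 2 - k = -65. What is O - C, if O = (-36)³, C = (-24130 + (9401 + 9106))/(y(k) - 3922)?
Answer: -12257467813/262712 ≈ -46657.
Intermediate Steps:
k = 67 (k = 2 - 1*(-65) = 2 + 65 = 67)
y(q) = (57 + q)/(2*q) (y(q) = (57 + q)/((2*q)) = (57 + q)*(1/(2*q)) = (57 + q)/(2*q))
C = 376741/262712 (C = (-24130 + (9401 + 9106))/((½)*(57 + 67)/67 - 3922) = (-24130 + 18507)/((½)*(1/67)*124 - 3922) = -5623/(62/67 - 3922) = -5623/(-262712/67) = -5623*(-67/262712) = 376741/262712 ≈ 1.4340)
O = -46656
O - C = -46656 - 1*376741/262712 = -46656 - 376741/262712 = -12257467813/262712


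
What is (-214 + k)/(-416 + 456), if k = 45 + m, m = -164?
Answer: -333/40 ≈ -8.3250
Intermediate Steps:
k = -119 (k = 45 - 164 = -119)
(-214 + k)/(-416 + 456) = (-214 - 119)/(-416 + 456) = -333/40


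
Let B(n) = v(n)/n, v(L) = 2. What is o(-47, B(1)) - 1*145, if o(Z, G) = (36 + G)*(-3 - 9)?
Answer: -601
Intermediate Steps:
B(n) = 2/n
o(Z, G) = -432 - 12*G (o(Z, G) = (36 + G)*(-12) = -432 - 12*G)
o(-47, B(1)) - 1*145 = (-432 - 24/1) - 1*145 = (-432 - 24) - 145 = -456 - 145 = -601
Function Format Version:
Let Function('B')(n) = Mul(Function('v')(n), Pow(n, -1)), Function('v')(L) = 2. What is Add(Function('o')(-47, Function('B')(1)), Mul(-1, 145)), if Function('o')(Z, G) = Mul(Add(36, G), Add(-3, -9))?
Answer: -601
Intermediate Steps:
Function('B')(n) = Mul(2, Pow(n, -1))
Function('o')(Z, G) = Add(-432, Mul(-12, G)) (Function('o')(Z, G) = Mul(Add(36, G), -12) = Add(-432, Mul(-12, G)))
Add(Function('o')(-47, Function('B')(1)), Mul(-1, 145)) = Add(Add(-432, Mul(-12, Mul(2, Pow(1, -1)))), Mul(-1, 145)) = Add(Add(-432, Mul(-12, Mul(2, 1))), -145) = Add(Add(-432, Mul(-12, 2)), -145) = Add(Add(-432, -24), -145) = Add(-456, -145) = -601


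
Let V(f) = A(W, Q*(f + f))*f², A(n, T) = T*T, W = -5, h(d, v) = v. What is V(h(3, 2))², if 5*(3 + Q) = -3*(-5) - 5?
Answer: 4096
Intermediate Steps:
Q = -1 (Q = -3 + (-3*(-5) - 5)/5 = -3 + (15 - 5)/5 = -3 + (⅕)*10 = -3 + 2 = -1)
A(n, T) = T²
V(f) = 4*f⁴ (V(f) = (-(f + f))²*f² = (-2*f)²*f² = (4*f²)*f² = 4*f⁴)
V(h(3, 2))² = (4*2⁴)² = (4*16)² = 64² = 4096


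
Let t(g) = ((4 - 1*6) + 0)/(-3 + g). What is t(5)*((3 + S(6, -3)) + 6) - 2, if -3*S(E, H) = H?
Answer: -12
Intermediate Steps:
S(E, H) = -H/3
t(g) = -2/(-3 + g) (t(g) = ((4 - 6) + 0)/(-3 + g) = (-2 + 0)/(-3 + g) = -2/(-3 + g))
t(5)*((3 + S(6, -3)) + 6) - 2 = (-2/(-3 + 5))*((3 - ⅓*(-3)) + 6) - 2 = (-2/2)*((3 + 1) + 6) - 2 = (-2*½)*(4 + 6) - 2 = -1*10 - 2 = -10 - 2 = -12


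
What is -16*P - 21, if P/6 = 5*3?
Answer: -1461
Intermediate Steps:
P = 90 (P = 6*(5*3) = 6*15 = 90)
-16*P - 21 = -16*90 - 21 = -1440 - 21 = -1461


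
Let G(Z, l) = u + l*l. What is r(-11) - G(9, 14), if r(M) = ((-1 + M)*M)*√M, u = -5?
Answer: -191 + 132*I*√11 ≈ -191.0 + 437.79*I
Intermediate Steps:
r(M) = M^(3/2)*(-1 + M) (r(M) = (M*(-1 + M))*√M = M^(3/2)*(-1 + M))
G(Z, l) = -5 + l² (G(Z, l) = -5 + l*l = -5 + l²)
r(-11) - G(9, 14) = (-11)^(3/2)*(-1 - 11) - (-5 + 14²) = -11*I*√11*(-12) - (-5 + 196) = 132*I*√11 - 1*191 = 132*I*√11 - 191 = -191 + 132*I*√11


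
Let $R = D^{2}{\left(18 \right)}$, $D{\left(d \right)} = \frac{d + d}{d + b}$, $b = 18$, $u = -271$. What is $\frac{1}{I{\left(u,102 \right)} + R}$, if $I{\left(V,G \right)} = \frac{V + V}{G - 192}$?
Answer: $\frac{45}{316} \approx 0.14241$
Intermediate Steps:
$D{\left(d \right)} = \frac{2 d}{18 + d}$ ($D{\left(d \right)} = \frac{d + d}{d + 18} = \frac{2 d}{18 + d}$)
$R = 1$ ($R = \left(2 \cdot 18 \frac{1}{18 + 18}\right)^{2} = \left(2 \cdot 18 \cdot \frac{1}{36}\right)^{2} = 1^{2} = 1$)
$I{\left(V,G \right)} = \frac{2 V}{-192 + G}$
$\frac{1}{I{\left(u,102 \right)} + R} = \frac{1}{2 \left(-271\right) \frac{1}{-192 + 102} + 1} = \frac{1}{2 \left(-271\right) \frac{1}{-90} + 1} = \frac{1}{2 \left(-271\right) \left(- \frac{1}{90}\right) + 1} = \frac{1}{\frac{271}{45} + 1} = \frac{1}{\frac{316}{45}} = \frac{45}{316}$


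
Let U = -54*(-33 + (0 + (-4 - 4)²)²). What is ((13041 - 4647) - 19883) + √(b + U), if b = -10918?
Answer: -11489 + 4*I*√14395 ≈ -11489.0 + 479.92*I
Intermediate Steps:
U = -219402 (U = -54*(-33 + (0 + (-8)²)²) = -54*(-33 + (0 + 64)²) = -54*(-33 + 64²) = -54*(-33 + 4096) = -54*4063 = -219402)
((13041 - 4647) - 19883) + √(b + U) = ((13041 - 4647) - 19883) + √(-10918 - 219402) = (8394 - 19883) + √(-230320) = -11489 + 4*I*√14395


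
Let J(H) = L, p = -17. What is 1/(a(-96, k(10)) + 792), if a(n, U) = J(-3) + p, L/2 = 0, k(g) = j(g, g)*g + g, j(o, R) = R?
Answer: 1/775 ≈ 0.0012903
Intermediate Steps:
k(g) = g + g² (k(g) = g*g + g = g² + g = g + g²)
L = 0 (L = 2*0 = 0)
J(H) = 0
a(n, U) = -17 (a(n, U) = 0 - 17 = -17)
1/(a(-96, k(10)) + 792) = 1/(-17 + 792) = 1/775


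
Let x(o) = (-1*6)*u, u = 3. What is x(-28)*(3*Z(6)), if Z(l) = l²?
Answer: -1944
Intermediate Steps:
x(o) = -18 (x(o) = -1*6*3 = -6*3 = -18)
x(-28)*(3*Z(6)) = -54*6² = -54*36 = -18*108 = -1944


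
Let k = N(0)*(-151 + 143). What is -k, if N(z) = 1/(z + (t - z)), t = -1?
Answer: -8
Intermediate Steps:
N(z) = -1 (N(z) = 1/(z + (-1 - z)) = 1/(-1) = -1)
k = 8 (k = -(-151 + 143) = -1*(-8) = 8)
-k = -1*8 = -8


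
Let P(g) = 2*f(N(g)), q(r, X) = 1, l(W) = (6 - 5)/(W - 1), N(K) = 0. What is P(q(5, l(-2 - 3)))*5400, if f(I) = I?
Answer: 0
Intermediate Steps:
l(W) = 1/(-1 + W)
P(g) = 0 (P(g) = 2*0 = 0)
P(q(5, l(-2 - 3)))*5400 = 0*5400 = 0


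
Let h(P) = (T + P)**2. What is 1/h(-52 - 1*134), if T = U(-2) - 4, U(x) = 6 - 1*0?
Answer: 1/33856 ≈ 2.9537e-5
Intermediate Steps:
U(x) = 6 (U(x) = 6 + 0 = 6)
T = 2 (T = 6 - 4 = 2)
h(P) = (2 + P)**2
1/h(-52 - 1*134) = 1/((2 + (-52 - 1*134))**2) = 1/((2 + (-52 - 134))**2) = 1/((2 - 186)**2) = 1/((-184)**2) = 1/33856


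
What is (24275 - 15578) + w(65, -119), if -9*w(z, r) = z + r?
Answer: 8703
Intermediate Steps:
w(z, r) = -r/9 - z/9 (w(z, r) = -(z + r)/9 = -(r + z)/9 = -r/9 - z/9)
(24275 - 15578) + w(65, -119) = (24275 - 15578) + (-1/9*(-119) - 1/9*65) = 8697 + (119/9 - 65/9) = 8697 + 6 = 8703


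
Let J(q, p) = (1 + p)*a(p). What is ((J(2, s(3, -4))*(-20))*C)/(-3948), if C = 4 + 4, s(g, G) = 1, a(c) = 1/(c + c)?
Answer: 40/987 ≈ 0.040527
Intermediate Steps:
a(c) = 1/(2*c)
C = 8
J(q, p) = (1 + p)/(2*p) (J(q, p) = (1 + p)*(1/(2*p)) = (1 + p)/(2*p))
((J(2, s(3, -4))*(-20))*C)/(-3948) = ((((1/2)*(1 + 1)/1)*(-20))*8)/(-3948) = ((((1/2)*1*2)*(-20))*8)*(-1/3948) = ((1*(-20))*8)*(-1/3948) = -20*8*(-1/3948) = -160*(-1/3948) = 40/987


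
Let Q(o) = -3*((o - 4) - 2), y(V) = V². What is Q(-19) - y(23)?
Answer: -454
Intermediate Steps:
Q(o) = 18 - 3*o (Q(o) = -3*((-4 + o) - 2) = -3*(-6 + o) = 18 - 3*o)
Q(-19) - y(23) = (18 - 3*(-19)) - 1*23² = (18 + 57) - 1*529 = 75 - 529 = -454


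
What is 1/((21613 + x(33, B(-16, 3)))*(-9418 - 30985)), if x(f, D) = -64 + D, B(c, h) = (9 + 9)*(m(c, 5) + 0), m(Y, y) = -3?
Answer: -1/868462485 ≈ -1.1515e-9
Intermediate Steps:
B(c, h) = -54 (B(c, h) = (9 + 9)*(-3 + 0) = 18*(-3) = -54)
1/((21613 + x(33, B(-16, 3)))*(-9418 - 30985)) = 1/((21613 + (-64 - 54))*(-9418 - 30985)) = 1/((21613 - 118)*(-40403)) = -1/40403/21495 = (1/21495)*(-1/40403) = -1/868462485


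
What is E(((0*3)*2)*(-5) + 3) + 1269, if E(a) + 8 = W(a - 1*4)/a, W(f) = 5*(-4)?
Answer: 3763/3 ≈ 1254.3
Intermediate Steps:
W(f) = -20
E(a) = -8 - 20/a
E(((0*3)*2)*(-5) + 3) + 1269 = (-8 - 20/(((0*3)*2)*(-5) + 3)) + 1269 = (-8 - 20/((0*2)*(-5) + 3)) + 1269 = (-8 - 20/(0*(-5) + 3)) + 1269 = (-8 - 20/(0 + 3)) + 1269 = (-8 - 20/3) + 1269 = -44/3 + 1269 = 3763/3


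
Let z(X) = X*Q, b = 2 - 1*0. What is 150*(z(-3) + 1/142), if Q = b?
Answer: -63825/71 ≈ -898.94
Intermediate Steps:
b = 2 (b = 2 + 0 = 2)
Q = 2
z(X) = 2*X (z(X) = X*2 = 2*X)
150*(z(-3) + 1/142) = 150*(2*(-3) + 1/142) = 150*(-6 + 1/142) = 150*(-851/142) = -63825/71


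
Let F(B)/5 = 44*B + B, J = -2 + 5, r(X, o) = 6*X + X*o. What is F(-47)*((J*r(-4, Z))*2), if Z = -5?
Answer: 253800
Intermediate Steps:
J = 3
F(B) = 225*B (F(B) = 5*(44*B + B) = 5*(45*B) = 225*B)
F(-47)*((J*r(-4, Z))*2) = (225*(-47))*((3*(-4*(6 - 5)))*2) = -10575*3*(-4*1)*2 = -10575*3*(-4)*2 = -(-126900)*2 = -10575*(-24) = 253800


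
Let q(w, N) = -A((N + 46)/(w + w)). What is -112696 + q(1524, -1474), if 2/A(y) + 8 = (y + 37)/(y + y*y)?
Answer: -15560723807/138077 ≈ -1.1270e+5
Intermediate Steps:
A(y) = 2/(-8 + (37 + y)/(y + y²)) (A(y) = 2/(-8 + (y + 37)/(y + y*y)) = 2/(-8 + (37 + y)/(y + y²)))
q(w, N) = (1 + (46 + N)/(2*w))*(46 + N)/(w*(-37 + 2*(46 + N)²/w² + 7*(46 + N)/(2*w))) (q(w, N) = -(-2)*(N + 46)/(w + w)*(1 + (N + 46)/(w + w))/(-37 + 7*((N + 46)/(w + w)) + 8*((N + 46)/(w + w))²) = -(-2)*(46 + N)/((2*w))*(1 + (46 + N)/((2*w)))/(-37 + 7*((46 + N)/((2*w))) + 8*((46 + N)/((2*w)))²) = -(-2)*(46 + N)*(1/(2*w))*(1 + (46 + N)*(1/(2*w)))/(-37 + 7*((46 + N)*(1/(2*w))) + 8*((46 + N)*(1/(2*w)))²) = -(-2)*(46 + N)/(2*w)*(1 + (46 + N)/(2*w))/(-37 + 7*((46 + N)/(2*w)) + 8*((46 + N)/(2*w))²) = -(-2)*(46 + N)/(2*w)*(1 + (46 + N)/(2*w))/(-37 + 7*(46 + N)/(2*w) + 8*((46 + N)²/(4*w²))) = -(-2)*(46 + N)/(2*w)*(1 + (46 + N)/(2*w))/(-37 + 7*(46 + N)/(2*w) + 2*(46 + N)²/w²) = -(-2)*(46 + N)/(2*w)*(1 + (46 + N)/(2*w))/(-37 + 2*(46 + N)²/w² + 7*(46 + N)/(2*w)) = -(-1)*(1 + (46 + N)/(2*w))*(46 + N)/(w*(-37 + 2*(46 + N)²/w² + 7*(46 + N)/(2*w))) = (1 + (46 + N)/(2*w))*(46 + N)/(w*(-37 + 2*(46 + N)²/w² + 7*(46 + N)/(2*w))))
-112696 + q(1524, -1474) = -112696 + (46 - 1474)*(46 - 1474 + 2*1524)/(-74*1524² + 4*(46 - 1474)² + 7*1524*(46 - 1474)) = -112696 - 1428*(46 - 1474 + 3048)/(-74*2322576 + 4*(-1428)² + 7*1524*(-1428)) = -112696 - 1428*1620/(-171870624 + 4*2039184 - 15233904) = -112696 - 1428*1620/(-171870624 + 8156736 - 15233904) = -112696 - 1428*1620/(-178947792) = -112696 - 1/178947792*(-1428)*1620 = -112696 + 1785/138077 = -15560723807/138077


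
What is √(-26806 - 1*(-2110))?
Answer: 42*I*√14 ≈ 157.15*I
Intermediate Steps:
√(-26806 - 1*(-2110)) = √(-26806 + 2110) = √(-24696) = 42*I*√14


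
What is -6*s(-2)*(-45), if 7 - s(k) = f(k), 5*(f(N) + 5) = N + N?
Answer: 3456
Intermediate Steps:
f(N) = -5 + 2*N/5 (f(N) = -5 + (N + N)/5 = -5 + (2*N)/5 = -5 + 2*N/5)
s(k) = 12 - 2*k/5 (s(k) = 7 - (-5 + 2*k/5) = 7 + (5 - 2*k/5) = 12 - 2*k/5)
-6*s(-2)*(-45) = -6*(12 - 2/5*(-2))*(-45) = -6*(12 + 4/5)*(-45) = -6*64/5*(-45) = -384/5*(-45) = 3456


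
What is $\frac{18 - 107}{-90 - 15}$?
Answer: $\frac{89}{105} \approx 0.84762$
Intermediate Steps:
$\frac{18 - 107}{-90 - 15} = \frac{18 + \left(-211 + 104\right)}{-105} = \left(18 - 107\right) \left(- \frac{1}{105}\right) = \left(-89\right) \left(- \frac{1}{105}\right) = \frac{89}{105}$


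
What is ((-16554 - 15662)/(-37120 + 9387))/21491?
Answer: 32216/596009903 ≈ 5.4053e-5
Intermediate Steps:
((-16554 - 15662)/(-37120 + 9387))/21491 = -32216/(-27733)*(1/21491) = -32216*(-1/27733)*(1/21491) = (32216/27733)*(1/21491) = 32216/596009903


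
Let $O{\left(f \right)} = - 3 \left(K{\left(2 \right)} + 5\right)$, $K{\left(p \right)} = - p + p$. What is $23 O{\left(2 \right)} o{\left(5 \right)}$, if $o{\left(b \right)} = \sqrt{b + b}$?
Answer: $- 345 \sqrt{10} \approx -1091.0$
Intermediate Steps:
$o{\left(b \right)} = \sqrt{2} \sqrt{b}$ ($o{\left(b \right)} = \sqrt{2 b} = \sqrt{2} \sqrt{b}$)
$K{\left(p \right)} = 0$
$O{\left(f \right)} = -15$ ($O{\left(f \right)} = - 3 \left(0 + 5\right) = \left(-3\right) 5 = -15$)
$23 O{\left(2 \right)} o{\left(5 \right)} = 23 \left(-15\right) \sqrt{2} \sqrt{5} = - 345 \sqrt{10}$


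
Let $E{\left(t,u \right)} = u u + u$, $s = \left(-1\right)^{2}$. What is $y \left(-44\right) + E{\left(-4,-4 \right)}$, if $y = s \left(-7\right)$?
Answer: $320$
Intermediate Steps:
$s = 1$
$E{\left(t,u \right)} = u + u^{2}$ ($E{\left(t,u \right)} = u^{2} + u = u + u^{2}$)
$y = -7$ ($y = 1 \left(-7\right) = -7$)
$y \left(-44\right) + E{\left(-4,-4 \right)} = \left(-7\right) \left(-44\right) - 4 \left(1 - 4\right) = 308 - -12 = 308 + 12 = 320$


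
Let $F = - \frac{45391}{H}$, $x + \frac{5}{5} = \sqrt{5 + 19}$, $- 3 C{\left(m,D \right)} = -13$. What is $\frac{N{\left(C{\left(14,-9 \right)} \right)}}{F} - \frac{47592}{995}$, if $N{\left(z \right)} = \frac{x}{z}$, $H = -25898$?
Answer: $- \frac{28160535666}{587132585} + \frac{155388 \sqrt{6}}{590083} \approx -47.318$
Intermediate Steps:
$C{\left(m,D \right)} = \frac{13}{3}$ ($C{\left(m,D \right)} = \left(- \frac{1}{3}\right) \left(-13\right) = \frac{13}{3}$)
$x = -1 + 2 \sqrt{6}$ ($x = -1 + \sqrt{5 + 19} = -1 + \sqrt{24} = -1 + 2 \sqrt{6} \approx 3.899$)
$F = \frac{45391}{25898}$ ($F = - \frac{45391}{-25898} = \left(-45391\right) \left(- \frac{1}{25898}\right) = \frac{45391}{25898} \approx 1.7527$)
$N{\left(z \right)} = \frac{-1 + 2 \sqrt{6}}{z}$
$\frac{N{\left(C{\left(14,-9 \right)} \right)}}{F} - \frac{47592}{995} = \frac{\frac{1}{\frac{13}{3}} \left(-1 + 2 \sqrt{6}\right)}{\frac{45391}{25898}} - \frac{47592}{995} = \frac{3 \left(-1 + 2 \sqrt{6}\right)}{13} \cdot \frac{25898}{45391} - \frac{47592}{995} = \left(- \frac{3}{13} + \frac{6 \sqrt{6}}{13}\right) \frac{25898}{45391} - \frac{47592}{995} = \left(- \frac{77694}{590083} + \frac{155388 \sqrt{6}}{590083}\right) - \frac{47592}{995} = - \frac{28160535666}{587132585} + \frac{155388 \sqrt{6}}{590083}$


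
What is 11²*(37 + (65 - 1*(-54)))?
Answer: 18876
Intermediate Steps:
11²*(37 + (65 - 1*(-54))) = 121*(37 + (65 + 54)) = 121*(37 + 119) = 121*156 = 18876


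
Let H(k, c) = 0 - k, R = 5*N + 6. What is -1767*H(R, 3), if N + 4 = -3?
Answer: -51243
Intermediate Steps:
N = -7 (N = -4 - 3 = -7)
R = -29 (R = 5*(-7) + 6 = -35 + 6 = -29)
H(k, c) = -k
-1767*H(R, 3) = -(-1767)*(-29) = -1767*29 = -51243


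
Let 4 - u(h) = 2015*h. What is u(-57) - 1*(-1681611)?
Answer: 1796470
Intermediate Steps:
u(h) = 4 - 2015*h
u(-57) - 1*(-1681611) = (4 - 2015*(-57)) - 1*(-1681611) = (4 + 114855) + 1681611 = 114859 + 1681611 = 1796470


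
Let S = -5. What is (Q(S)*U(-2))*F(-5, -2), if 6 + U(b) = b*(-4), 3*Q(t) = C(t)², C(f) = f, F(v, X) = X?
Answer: -100/3 ≈ -33.333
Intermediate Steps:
Q(t) = t²/3
U(b) = -6 - 4*b (U(b) = -6 + b*(-4) = -6 - 4*b)
(Q(S)*U(-2))*F(-5, -2) = (((⅓)*(-5)²)*(-6 - 4*(-2)))*(-2) = (((⅓)*25)*(-6 + 8))*(-2) = ((25/3)*2)*(-2) = (50/3)*(-2) = -100/3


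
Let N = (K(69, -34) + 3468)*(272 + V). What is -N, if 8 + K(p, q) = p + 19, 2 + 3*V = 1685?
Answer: -2955484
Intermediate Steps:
V = 561 (V = -2/3 + (1/3)*1685 = -2/3 + 1685/3 = 561)
K(p, q) = 11 + p (K(p, q) = -8 + (p + 19) = -8 + (19 + p) = 11 + p)
N = 2955484 (N = ((11 + 69) + 3468)*(272 + 561) = (80 + 3468)*833 = 3548*833 = 2955484)
-N = -1*2955484 = -2955484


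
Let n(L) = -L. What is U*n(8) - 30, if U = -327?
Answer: 2586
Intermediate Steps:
U*n(8) - 30 = -(-327)*8 - 30 = -327*(-8) - 30 = 2616 - 30 = 2586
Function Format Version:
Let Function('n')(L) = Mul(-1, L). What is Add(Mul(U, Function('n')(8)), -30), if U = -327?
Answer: 2586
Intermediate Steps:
Add(Mul(U, Function('n')(8)), -30) = Add(Mul(-327, Mul(-1, 8)), -30) = Add(Mul(-327, -8), -30) = Add(2616, -30) = 2586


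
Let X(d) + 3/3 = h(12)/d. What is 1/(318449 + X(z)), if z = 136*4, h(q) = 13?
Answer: 544/173235725 ≈ 3.1402e-6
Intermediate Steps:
z = 544
X(d) = -1 + 13/d
1/(318449 + X(z)) = 1/(318449 + (13 - 1*544)/544) = 1/(318449 + (13 - 544)/544) = 1/(318449 + (1/544)*(-531)) = 1/(318449 - 531/544) = 1/(173235725/544) = 544/173235725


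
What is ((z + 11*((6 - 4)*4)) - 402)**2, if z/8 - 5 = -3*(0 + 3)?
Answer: 119716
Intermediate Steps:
z = -32 (z = 40 + 8*(-3*(0 + 3)) = 40 + 8*(-3*3) = 40 + 8*(-9) = 40 - 72 = -32)
((z + 11*((6 - 4)*4)) - 402)**2 = ((-32 + 11*((6 - 4)*4)) - 402)**2 = ((-32 + 11*(2*4)) - 402)**2 = ((-32 + 11*8) - 402)**2 = ((-32 + 88) - 402)**2 = (56 - 402)**2 = (-346)**2 = 119716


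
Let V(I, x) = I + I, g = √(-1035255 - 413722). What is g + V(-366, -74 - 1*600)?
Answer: -732 + I*√1448977 ≈ -732.0 + 1203.7*I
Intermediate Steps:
g = I*√1448977 (g = √(-1448977) = I*√1448977 ≈ 1203.7*I)
V(I, x) = 2*I
g + V(-366, -74 - 1*600) = I*√1448977 + 2*(-366) = I*√1448977 - 732 = -732 + I*√1448977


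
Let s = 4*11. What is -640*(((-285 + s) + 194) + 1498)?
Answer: -928640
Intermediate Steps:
s = 44
-640*(((-285 + s) + 194) + 1498) = -640*(((-285 + 44) + 194) + 1498) = -640*((-241 + 194) + 1498) = -640*(-47 + 1498) = -640*1451 = -928640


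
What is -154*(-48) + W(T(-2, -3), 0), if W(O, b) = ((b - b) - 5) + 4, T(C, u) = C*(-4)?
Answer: 7391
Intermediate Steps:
T(C, u) = -4*C
W(O, b) = -1 (W(O, b) = (0 - 5) + 4 = -5 + 4 = -1)
-154*(-48) + W(T(-2, -3), 0) = -154*(-48) - 1 = 7392 - 1 = 7391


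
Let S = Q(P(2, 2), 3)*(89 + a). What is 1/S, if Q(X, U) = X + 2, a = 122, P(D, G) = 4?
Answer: 1/1266 ≈ 0.00078989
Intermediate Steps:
Q(X, U) = 2 + X
S = 1266 (S = (2 + 4)*(89 + 122) = 6*211 = 1266)
1/S = 1/1266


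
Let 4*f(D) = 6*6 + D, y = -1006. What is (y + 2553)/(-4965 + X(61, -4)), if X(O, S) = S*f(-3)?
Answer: -13/42 ≈ -0.30952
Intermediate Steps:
f(D) = 9 + D/4 (f(D) = (6*6 + D)/4 = (36 + D)/4 = 9 + D/4)
X(O, S) = 33*S/4 (X(O, S) = S*(9 + (¼)*(-3)) = S*(9 - ¾) = S*(33/4) = 33*S/4)
(y + 2553)/(-4965 + X(61, -4)) = (-1006 + 2553)/(-4965 + (33/4)*(-4)) = 1547/(-4965 - 33) = 1547/(-4998) = 1547*(-1/4998) = -13/42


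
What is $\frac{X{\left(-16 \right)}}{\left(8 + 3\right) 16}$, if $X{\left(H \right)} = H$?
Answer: $- \frac{1}{11} \approx -0.090909$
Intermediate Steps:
$\frac{X{\left(-16 \right)}}{\left(8 + 3\right) 16} = - \frac{16}{\left(8 + 3\right) 16} = - \frac{16}{11 \cdot 16} = - \frac{16}{176} = \left(-16\right) \frac{1}{176} = - \frac{1}{11}$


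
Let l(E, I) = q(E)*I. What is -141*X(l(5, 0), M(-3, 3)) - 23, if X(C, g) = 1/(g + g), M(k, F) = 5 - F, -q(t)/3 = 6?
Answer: -233/4 ≈ -58.250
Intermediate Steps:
q(t) = -18 (q(t) = -3*6 = -18)
l(E, I) = -18*I
X(C, g) = 1/(2*g)
-141*X(l(5, 0), M(-3, 3)) - 23 = -141/(2*(5 - 1*3)) - 23 = -141/(2*(5 - 3)) - 23 = -141/(2*2) - 23 = -141*1/4 - 23 = -141/4 - 23 = -233/4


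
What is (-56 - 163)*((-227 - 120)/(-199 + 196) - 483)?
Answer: 80446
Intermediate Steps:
(-56 - 163)*((-227 - 120)/(-199 + 196) - 483) = -219*(-347/(-3) - 483) = -219*(-347*(-1/3) - 483) = -219*(347/3 - 483) = -219*(-1102/3) = 80446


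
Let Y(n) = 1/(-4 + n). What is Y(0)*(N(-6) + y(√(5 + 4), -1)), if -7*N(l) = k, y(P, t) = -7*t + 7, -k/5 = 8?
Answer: -69/14 ≈ -4.9286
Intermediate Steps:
k = -40 (k = -5*8 = -40)
y(P, t) = 7 - 7*t
N(l) = 40/7 (N(l) = -⅐*(-40) = 40/7)
Y(0)*(N(-6) + y(√(5 + 4), -1)) = (40/7 + (7 - 7*(-1)))/(-4 + 0) = (40/7 + (7 + 7))/(-4) = -(40/7 + 14)/4 = -¼*138/7 = -69/14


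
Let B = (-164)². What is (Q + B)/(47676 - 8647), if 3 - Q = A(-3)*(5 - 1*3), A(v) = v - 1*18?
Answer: 26941/39029 ≈ 0.69028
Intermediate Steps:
B = 26896
A(v) = -18 + v (A(v) = v - 18 = -18 + v)
Q = 45 (Q = 3 - (-18 - 3)*(5 - 1*3) = 3 - (-21)*(5 - 3) = 3 - (-21)*2 = 3 - 1*(-42) = 3 + 42 = 45)
(Q + B)/(47676 - 8647) = (45 + 26896)/(47676 - 8647) = 26941/39029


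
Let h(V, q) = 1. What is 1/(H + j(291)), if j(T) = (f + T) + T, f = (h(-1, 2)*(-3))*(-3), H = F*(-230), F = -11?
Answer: 1/3121 ≈ 0.00032041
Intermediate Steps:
H = 2530 (H = -11*(-230) = 2530)
f = 9 (f = (1*(-3))*(-3) = -3*(-3) = 9)
j(T) = 9 + 2*T (j(T) = (9 + T) + T = 9 + 2*T)
1/(H + j(291)) = 1/(2530 + (9 + 2*291)) = 1/(2530 + (9 + 582)) = 1/(2530 + 591) = 1/3121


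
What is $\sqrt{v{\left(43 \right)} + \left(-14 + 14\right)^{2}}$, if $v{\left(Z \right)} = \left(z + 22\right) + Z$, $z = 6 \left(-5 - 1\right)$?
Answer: $\sqrt{29} \approx 5.3852$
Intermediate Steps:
$z = -36$ ($z = 6 \left(-6\right) = -36$)
$v{\left(Z \right)} = -14 + Z$ ($v{\left(Z \right)} = \left(-36 + 22\right) + Z = -14 + Z$)
$\sqrt{v{\left(43 \right)} + \left(-14 + 14\right)^{2}} = \sqrt{\left(-14 + 43\right) + \left(-14 + 14\right)^{2}} = \sqrt{29 + 0^{2}} = \sqrt{29 + 0} = \sqrt{29}$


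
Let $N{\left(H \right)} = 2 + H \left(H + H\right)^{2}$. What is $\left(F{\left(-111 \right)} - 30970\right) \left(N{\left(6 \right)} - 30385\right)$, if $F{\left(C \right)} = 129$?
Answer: $910395479$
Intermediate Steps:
$N{\left(H \right)} = 2 + 4 H^{3}$ ($N{\left(H \right)} = 2 + H \left(2 H\right)^{2} = 2 + H 4 H^{2} = 2 + 4 H^{3}$)
$\left(F{\left(-111 \right)} - 30970\right) \left(N{\left(6 \right)} - 30385\right) = \left(129 - 30970\right) \left(\left(2 + 4 \cdot 6^{3}\right) - 30385\right) = - 30841 \left(\left(2 + 4 \cdot 216\right) - 30385\right) = - 30841 \left(\left(2 + 864\right) - 30385\right) = - 30841 \left(866 - 30385\right) = \left(-30841\right) \left(-29519\right) = 910395479$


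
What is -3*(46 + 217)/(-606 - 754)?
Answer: 789/1360 ≈ 0.58015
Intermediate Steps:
-3*(46 + 217)/(-606 - 754) = -3/((-1360/263)) = -3/((-1360*1/263)) = -3/(-1360/263) = -3*(-263/1360) = 789/1360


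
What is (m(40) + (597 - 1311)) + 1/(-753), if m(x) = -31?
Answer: -560986/753 ≈ -745.00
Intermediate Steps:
(m(40) + (597 - 1311)) + 1/(-753) = (-31 + (597 - 1311)) + 1/(-753) = (-31 - 714) - 1/753 = -745 - 1/753 = -560986/753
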